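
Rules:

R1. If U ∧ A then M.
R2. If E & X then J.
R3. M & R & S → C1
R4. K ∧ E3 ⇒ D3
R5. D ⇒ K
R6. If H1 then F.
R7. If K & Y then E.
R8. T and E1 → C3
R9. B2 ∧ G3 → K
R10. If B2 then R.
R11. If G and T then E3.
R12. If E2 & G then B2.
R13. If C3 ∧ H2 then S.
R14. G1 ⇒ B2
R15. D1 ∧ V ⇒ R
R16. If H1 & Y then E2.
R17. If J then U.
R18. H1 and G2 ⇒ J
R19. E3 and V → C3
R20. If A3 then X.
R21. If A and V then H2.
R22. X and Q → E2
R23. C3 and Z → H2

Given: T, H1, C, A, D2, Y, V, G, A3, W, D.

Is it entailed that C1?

K  (by R5: D)
E  (by R7: K, Y)
E3  (by R11: G, T)
E2  (by R16: H1, Y)
C3  (by R19: E3, V)
X  (by R20: A3)
H2  (by R21: A, V)
J  (by R2: E, X)
B2  (by R12: E2, G)
S  (by R13: C3, H2)
U  (by R17: J)
M  (by R1: U, A)
R  (by R10: B2)
C1  (by R3: M, R, S)

Yes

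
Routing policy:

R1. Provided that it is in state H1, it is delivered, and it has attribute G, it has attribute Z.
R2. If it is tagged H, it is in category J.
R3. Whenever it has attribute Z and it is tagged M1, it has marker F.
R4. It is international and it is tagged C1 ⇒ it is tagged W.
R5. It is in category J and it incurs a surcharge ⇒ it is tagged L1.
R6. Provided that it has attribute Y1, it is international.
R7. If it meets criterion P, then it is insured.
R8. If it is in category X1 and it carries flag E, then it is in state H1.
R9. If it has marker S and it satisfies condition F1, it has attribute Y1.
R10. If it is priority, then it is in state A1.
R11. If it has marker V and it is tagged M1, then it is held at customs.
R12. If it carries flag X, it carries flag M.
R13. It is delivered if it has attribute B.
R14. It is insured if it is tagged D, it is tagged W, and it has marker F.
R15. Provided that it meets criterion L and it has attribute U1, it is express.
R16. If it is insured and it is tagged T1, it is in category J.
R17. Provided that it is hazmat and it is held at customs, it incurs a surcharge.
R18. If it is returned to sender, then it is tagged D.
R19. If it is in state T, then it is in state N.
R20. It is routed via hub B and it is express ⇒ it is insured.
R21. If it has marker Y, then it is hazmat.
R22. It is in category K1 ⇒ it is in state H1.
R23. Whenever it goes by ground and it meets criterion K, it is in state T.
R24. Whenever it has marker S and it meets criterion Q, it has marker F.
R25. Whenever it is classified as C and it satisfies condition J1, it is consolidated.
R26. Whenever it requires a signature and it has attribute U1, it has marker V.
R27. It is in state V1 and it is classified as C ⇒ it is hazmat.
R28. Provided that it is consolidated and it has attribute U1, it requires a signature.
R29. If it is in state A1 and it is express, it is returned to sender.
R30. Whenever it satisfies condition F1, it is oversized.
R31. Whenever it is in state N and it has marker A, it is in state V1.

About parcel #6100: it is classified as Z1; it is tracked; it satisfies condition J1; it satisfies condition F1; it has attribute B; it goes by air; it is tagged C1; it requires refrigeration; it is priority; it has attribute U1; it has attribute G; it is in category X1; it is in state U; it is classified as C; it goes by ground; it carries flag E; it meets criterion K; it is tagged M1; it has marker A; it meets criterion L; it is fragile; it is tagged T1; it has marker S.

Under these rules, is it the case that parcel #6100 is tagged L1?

By R8 (it is in category X1, it carries flag E): it is in state H1.
By R9 (it has marker S, it satisfies condition F1): it has attribute Y1.
By R10 (it is priority): it is in state A1.
By R13 (it has attribute B): it is delivered.
By R15 (it meets criterion L, it has attribute U1): it is express.
By R23 (it goes by ground, it meets criterion K): it is in state T.
By R25 (it is classified as C, it satisfies condition J1): it is consolidated.
By R28 (it is consolidated, it has attribute U1): it requires a signature.
By R29 (it is in state A1, it is express): it is returned to sender.
By R1 (it is in state H1, it is delivered, it has attribute G): it has attribute Z.
By R3 (it has attribute Z, it is tagged M1): it has marker F.
By R6 (it has attribute Y1): it is international.
By R18 (it is returned to sender): it is tagged D.
By R19 (it is in state T): it is in state N.
By R26 (it requires a signature, it has attribute U1): it has marker V.
By R31 (it is in state N, it has marker A): it is in state V1.
By R4 (it is international, it is tagged C1): it is tagged W.
By R11 (it has marker V, it is tagged M1): it is held at customs.
By R14 (it is tagged D, it is tagged W, it has marker F): it is insured.
By R16 (it is insured, it is tagged T1): it is in category J.
By R27 (it is in state V1, it is classified as C): it is hazmat.
By R17 (it is hazmat, it is held at customs): it incurs a surcharge.
By R5 (it is in category J, it incurs a surcharge): it is tagged L1.

Yes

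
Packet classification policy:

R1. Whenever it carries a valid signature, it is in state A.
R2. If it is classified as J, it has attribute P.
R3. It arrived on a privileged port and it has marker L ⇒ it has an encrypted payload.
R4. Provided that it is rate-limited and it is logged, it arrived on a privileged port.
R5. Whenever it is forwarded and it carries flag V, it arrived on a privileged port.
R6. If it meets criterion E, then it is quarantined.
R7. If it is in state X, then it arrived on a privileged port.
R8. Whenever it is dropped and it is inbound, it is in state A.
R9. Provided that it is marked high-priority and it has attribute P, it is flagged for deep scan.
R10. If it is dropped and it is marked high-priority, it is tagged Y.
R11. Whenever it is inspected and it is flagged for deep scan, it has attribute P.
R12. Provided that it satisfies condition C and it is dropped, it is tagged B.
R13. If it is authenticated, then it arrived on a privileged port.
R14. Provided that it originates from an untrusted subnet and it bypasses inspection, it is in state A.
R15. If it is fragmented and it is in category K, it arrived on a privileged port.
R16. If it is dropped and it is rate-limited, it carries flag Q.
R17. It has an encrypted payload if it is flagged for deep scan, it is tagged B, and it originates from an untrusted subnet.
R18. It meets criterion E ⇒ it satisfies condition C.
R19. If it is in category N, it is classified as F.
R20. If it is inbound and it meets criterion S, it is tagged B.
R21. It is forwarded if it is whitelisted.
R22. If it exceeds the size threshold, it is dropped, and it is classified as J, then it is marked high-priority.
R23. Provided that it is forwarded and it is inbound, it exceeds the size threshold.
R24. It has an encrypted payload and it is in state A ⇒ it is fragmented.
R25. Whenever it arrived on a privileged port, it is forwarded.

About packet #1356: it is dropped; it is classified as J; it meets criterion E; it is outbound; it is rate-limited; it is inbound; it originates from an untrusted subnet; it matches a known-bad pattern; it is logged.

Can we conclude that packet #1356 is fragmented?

By R2 (it is classified as J): it has attribute P.
By R4 (it is rate-limited, it is logged): it arrived on a privileged port.
By R8 (it is dropped, it is inbound): it is in state A.
By R18 (it meets criterion E): it satisfies condition C.
By R25 (it arrived on a privileged port): it is forwarded.
By R12 (it satisfies condition C, it is dropped): it is tagged B.
By R23 (it is forwarded, it is inbound): it exceeds the size threshold.
By R22 (it exceeds the size threshold, it is dropped, it is classified as J): it is marked high-priority.
By R9 (it is marked high-priority, it has attribute P): it is flagged for deep scan.
By R17 (it is flagged for deep scan, it is tagged B, it originates from an untrusted subnet): it has an encrypted payload.
By R24 (it has an encrypted payload, it is in state A): it is fragmented.

Yes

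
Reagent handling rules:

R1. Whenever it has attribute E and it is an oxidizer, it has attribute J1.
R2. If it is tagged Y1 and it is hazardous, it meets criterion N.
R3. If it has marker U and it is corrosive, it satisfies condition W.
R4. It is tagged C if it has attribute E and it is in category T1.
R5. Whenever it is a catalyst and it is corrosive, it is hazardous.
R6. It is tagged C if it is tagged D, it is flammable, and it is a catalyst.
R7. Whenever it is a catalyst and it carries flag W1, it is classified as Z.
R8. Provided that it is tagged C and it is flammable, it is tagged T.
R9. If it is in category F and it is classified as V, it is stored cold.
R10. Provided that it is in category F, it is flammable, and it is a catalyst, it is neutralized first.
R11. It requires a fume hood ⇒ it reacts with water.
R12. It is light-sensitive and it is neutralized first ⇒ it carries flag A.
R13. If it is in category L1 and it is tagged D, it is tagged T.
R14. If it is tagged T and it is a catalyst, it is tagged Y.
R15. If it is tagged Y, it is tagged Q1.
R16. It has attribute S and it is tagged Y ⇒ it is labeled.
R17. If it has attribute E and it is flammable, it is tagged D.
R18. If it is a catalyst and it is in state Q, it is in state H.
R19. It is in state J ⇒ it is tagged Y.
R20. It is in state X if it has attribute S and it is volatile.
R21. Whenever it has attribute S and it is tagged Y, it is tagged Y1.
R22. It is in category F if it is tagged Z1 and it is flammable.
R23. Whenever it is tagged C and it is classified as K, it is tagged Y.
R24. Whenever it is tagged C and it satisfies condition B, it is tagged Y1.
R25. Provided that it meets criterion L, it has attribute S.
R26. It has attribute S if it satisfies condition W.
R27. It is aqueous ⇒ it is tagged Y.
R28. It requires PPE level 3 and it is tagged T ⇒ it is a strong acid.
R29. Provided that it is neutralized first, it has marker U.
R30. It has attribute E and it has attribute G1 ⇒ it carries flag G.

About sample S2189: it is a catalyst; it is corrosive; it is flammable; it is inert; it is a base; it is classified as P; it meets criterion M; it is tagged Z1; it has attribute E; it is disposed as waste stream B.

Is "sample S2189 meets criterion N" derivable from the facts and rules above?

By R5 (it is a catalyst, it is corrosive): it is hazardous.
By R17 (it has attribute E, it is flammable): it is tagged D.
By R22 (it is tagged Z1, it is flammable): it is in category F.
By R6 (it is tagged D, it is flammable, it is a catalyst): it is tagged C.
By R8 (it is tagged C, it is flammable): it is tagged T.
By R10 (it is in category F, it is flammable, it is a catalyst): it is neutralized first.
By R14 (it is tagged T, it is a catalyst): it is tagged Y.
By R29 (it is neutralized first): it has marker U.
By R3 (it has marker U, it is corrosive): it satisfies condition W.
By R26 (it satisfies condition W): it has attribute S.
By R21 (it has attribute S, it is tagged Y): it is tagged Y1.
By R2 (it is tagged Y1, it is hazardous): it meets criterion N.

Yes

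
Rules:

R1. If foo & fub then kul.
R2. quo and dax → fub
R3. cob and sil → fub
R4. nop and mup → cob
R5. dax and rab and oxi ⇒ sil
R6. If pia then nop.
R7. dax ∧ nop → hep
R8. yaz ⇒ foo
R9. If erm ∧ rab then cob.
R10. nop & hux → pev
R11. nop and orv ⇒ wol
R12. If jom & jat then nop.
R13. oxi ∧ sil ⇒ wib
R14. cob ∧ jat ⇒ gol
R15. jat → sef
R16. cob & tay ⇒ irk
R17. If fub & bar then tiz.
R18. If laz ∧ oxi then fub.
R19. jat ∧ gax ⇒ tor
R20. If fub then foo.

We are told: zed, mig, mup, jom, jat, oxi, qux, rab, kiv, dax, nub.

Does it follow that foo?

sil  (by R5: dax, rab, oxi)
nop  (by R12: jom, jat)
cob  (by R4: nop, mup)
fub  (by R3: cob, sil)
foo  (by R20: fub)

Yes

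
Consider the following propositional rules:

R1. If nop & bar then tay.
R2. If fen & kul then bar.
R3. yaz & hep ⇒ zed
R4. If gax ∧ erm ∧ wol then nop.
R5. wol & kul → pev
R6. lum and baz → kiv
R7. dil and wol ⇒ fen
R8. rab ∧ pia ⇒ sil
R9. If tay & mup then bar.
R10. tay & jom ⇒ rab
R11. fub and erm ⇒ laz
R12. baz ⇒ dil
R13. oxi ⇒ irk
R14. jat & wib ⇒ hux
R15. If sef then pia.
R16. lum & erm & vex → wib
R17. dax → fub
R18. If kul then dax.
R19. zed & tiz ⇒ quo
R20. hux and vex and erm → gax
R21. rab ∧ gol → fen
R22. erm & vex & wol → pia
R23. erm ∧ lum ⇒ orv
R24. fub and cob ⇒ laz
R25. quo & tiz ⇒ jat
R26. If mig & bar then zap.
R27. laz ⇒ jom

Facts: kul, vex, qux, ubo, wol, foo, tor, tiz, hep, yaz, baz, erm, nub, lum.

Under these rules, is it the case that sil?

zed  (by R3: yaz, hep)
dil  (by R12: baz)
wib  (by R16: lum, erm, vex)
dax  (by R18: kul)
quo  (by R19: zed, tiz)
pia  (by R22: erm, vex, wol)
jat  (by R25: quo, tiz)
fen  (by R7: dil, wol)
hux  (by R14: jat, wib)
fub  (by R17: dax)
gax  (by R20: hux, vex, erm)
bar  (by R2: fen, kul)
nop  (by R4: gax, erm, wol)
laz  (by R11: fub, erm)
jom  (by R27: laz)
tay  (by R1: nop, bar)
rab  (by R10: tay, jom)
sil  (by R8: rab, pia)

Yes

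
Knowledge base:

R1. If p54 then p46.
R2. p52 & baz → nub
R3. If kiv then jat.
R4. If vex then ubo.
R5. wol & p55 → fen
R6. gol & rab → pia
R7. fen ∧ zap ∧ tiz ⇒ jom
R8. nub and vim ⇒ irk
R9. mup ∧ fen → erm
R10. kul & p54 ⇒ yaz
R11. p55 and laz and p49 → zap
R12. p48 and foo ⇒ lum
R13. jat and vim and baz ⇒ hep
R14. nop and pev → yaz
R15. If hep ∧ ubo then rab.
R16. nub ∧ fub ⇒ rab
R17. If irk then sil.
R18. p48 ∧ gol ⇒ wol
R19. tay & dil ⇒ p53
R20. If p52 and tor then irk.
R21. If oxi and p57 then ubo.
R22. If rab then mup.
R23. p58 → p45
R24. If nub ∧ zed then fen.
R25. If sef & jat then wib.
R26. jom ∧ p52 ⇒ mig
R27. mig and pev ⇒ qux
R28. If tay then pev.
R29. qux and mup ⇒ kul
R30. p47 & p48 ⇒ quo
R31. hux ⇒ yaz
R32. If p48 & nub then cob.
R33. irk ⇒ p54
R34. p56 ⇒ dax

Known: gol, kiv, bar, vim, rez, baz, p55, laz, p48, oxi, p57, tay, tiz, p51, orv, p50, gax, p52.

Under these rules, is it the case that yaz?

No

Forward chaining from the given facts derives: nub, jat, irk, hep, sil, wol, ubo, pev, cob, p54, p46, fen, rab, mup, pia, erm.
Rules concluding yaz: R10 needs kul; R14 needs nop; R31 needs hux — none of these are established.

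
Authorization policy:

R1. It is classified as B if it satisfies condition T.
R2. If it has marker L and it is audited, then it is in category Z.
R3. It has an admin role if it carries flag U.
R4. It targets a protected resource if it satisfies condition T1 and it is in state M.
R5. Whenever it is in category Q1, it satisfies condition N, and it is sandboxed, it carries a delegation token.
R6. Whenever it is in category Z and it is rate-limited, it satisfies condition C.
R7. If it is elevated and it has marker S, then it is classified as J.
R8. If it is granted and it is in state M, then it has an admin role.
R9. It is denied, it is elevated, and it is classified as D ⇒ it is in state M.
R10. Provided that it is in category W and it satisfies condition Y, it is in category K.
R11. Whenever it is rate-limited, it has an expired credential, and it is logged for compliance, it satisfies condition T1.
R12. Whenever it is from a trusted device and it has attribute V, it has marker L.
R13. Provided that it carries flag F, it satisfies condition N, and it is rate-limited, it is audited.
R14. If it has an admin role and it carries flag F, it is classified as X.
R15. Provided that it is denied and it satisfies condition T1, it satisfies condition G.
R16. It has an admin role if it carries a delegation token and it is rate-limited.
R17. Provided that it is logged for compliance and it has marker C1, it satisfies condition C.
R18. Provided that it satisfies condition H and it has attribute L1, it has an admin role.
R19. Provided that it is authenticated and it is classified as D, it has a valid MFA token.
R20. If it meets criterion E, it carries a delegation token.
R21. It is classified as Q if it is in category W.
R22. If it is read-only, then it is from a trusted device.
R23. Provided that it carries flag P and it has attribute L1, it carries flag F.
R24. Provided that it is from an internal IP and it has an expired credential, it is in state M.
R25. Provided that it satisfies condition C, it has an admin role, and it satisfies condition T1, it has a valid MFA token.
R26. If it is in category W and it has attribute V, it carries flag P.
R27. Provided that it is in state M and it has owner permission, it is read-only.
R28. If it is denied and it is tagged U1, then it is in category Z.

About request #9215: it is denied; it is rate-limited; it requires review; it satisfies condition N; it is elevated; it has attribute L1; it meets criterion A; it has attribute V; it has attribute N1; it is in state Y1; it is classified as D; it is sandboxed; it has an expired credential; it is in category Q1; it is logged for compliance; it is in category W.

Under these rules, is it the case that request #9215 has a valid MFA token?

No

Forward chaining from the given facts derives: carries a delegation token, is in state M, satisfies condition T1, satisfies condition G, has an admin role, is classified as Q, carries flag P, targets a protected resource, carries flag F, is audited, is classified as X.
Rules concluding "it has a valid MFA token": R19 needs "it is authenticated"; R25 needs "it satisfies condition C" — none of these are established.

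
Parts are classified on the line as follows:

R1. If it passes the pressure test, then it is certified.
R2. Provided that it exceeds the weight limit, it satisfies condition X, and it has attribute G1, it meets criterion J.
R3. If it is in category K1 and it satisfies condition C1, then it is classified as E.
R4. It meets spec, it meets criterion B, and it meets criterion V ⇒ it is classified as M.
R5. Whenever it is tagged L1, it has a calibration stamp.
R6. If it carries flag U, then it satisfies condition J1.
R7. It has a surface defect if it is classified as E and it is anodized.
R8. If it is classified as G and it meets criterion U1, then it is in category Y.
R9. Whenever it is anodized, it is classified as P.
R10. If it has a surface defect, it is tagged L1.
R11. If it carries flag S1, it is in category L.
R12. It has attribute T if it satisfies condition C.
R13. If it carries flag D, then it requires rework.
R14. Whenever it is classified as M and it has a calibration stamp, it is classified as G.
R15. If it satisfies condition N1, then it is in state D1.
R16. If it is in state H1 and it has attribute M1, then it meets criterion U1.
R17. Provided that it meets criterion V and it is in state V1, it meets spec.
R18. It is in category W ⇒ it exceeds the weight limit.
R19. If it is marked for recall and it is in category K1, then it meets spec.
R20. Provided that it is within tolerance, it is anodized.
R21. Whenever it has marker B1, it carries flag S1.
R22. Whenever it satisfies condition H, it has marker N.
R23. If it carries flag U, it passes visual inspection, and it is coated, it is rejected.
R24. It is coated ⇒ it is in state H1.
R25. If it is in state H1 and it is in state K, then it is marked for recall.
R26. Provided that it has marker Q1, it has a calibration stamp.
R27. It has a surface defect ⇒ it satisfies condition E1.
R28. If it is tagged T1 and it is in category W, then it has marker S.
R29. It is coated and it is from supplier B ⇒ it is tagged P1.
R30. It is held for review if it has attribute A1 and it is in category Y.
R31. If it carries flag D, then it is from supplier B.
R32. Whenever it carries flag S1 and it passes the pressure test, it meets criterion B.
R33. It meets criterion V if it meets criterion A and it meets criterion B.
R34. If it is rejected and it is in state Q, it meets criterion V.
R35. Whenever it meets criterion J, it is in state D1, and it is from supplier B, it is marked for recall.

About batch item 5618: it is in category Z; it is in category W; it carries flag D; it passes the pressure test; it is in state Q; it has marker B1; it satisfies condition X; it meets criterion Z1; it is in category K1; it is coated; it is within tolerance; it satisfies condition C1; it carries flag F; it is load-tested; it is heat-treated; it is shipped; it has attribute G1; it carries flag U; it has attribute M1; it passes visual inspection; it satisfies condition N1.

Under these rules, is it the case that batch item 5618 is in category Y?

Yes

By R3 (it is in category K1, it satisfies condition C1): it is classified as E.
By R15 (it satisfies condition N1): it is in state D1.
By R18 (it is in category W): it exceeds the weight limit.
By R20 (it is within tolerance): it is anodized.
By R21 (it has marker B1): it carries flag S1.
By R23 (it carries flag U, it passes visual inspection, it is coated): it is rejected.
By R24 (it is coated): it is in state H1.
By R31 (it carries flag D): it is from supplier B.
By R32 (it carries flag S1, it passes the pressure test): it meets criterion B.
By R34 (it is rejected, it is in state Q): it meets criterion V.
By R2 (it exceeds the weight limit, it satisfies condition X, it has attribute G1): it meets criterion J.
By R7 (it is classified as E, it is anodized): it has a surface defect.
By R10 (it has a surface defect): it is tagged L1.
By R16 (it is in state H1, it has attribute M1): it meets criterion U1.
By R35 (it meets criterion J, it is in state D1, it is from supplier B): it is marked for recall.
By R5 (it is tagged L1): it has a calibration stamp.
By R19 (it is marked for recall, it is in category K1): it meets spec.
By R4 (it meets spec, it meets criterion B, it meets criterion V): it is classified as M.
By R14 (it is classified as M, it has a calibration stamp): it is classified as G.
By R8 (it is classified as G, it meets criterion U1): it is in category Y.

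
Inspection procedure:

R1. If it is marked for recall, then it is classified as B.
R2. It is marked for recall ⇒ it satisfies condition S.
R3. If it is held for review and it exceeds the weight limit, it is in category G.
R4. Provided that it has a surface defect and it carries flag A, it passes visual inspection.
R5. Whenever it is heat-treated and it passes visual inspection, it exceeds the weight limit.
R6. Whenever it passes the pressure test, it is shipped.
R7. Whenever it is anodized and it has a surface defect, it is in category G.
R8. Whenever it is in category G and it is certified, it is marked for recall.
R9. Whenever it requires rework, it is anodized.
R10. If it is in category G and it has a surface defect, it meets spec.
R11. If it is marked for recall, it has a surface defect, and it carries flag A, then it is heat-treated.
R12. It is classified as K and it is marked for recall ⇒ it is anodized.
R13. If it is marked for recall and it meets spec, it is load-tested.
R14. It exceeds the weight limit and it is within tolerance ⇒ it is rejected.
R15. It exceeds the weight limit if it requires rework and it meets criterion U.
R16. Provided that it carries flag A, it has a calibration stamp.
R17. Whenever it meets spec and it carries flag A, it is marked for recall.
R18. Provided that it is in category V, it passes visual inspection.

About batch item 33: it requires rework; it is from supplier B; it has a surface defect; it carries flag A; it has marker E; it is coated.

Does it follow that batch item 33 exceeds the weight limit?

Yes

By R4 (it has a surface defect, it carries flag A): it passes visual inspection.
By R9 (it requires rework): it is anodized.
By R7 (it is anodized, it has a surface defect): it is in category G.
By R10 (it is in category G, it has a surface defect): it meets spec.
By R17 (it meets spec, it carries flag A): it is marked for recall.
By R11 (it is marked for recall, it has a surface defect, it carries flag A): it is heat-treated.
By R5 (it is heat-treated, it passes visual inspection): it exceeds the weight limit.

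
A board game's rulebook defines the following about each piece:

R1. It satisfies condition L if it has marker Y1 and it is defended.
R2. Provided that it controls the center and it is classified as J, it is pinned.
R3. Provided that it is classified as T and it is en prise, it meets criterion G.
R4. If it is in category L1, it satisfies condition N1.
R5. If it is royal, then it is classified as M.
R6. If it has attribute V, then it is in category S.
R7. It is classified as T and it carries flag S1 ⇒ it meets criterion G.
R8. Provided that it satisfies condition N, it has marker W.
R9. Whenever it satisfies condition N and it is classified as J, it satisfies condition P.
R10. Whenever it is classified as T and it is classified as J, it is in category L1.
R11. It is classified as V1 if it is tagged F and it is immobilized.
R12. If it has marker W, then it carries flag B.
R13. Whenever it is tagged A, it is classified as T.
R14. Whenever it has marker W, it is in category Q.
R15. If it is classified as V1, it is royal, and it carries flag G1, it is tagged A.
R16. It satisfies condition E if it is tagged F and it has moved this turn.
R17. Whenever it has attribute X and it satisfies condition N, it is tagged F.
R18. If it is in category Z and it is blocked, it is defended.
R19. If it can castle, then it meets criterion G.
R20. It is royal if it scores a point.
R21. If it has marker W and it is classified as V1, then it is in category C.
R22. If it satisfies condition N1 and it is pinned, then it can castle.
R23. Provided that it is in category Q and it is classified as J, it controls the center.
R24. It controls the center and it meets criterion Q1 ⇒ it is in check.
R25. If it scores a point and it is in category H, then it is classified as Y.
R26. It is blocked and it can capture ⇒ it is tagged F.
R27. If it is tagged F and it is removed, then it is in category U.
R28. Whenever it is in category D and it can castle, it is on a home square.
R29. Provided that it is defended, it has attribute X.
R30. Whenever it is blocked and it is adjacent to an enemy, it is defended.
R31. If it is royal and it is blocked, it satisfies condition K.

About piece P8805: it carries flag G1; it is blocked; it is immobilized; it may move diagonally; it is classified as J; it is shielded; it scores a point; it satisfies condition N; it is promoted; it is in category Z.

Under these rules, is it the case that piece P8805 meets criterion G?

By R8 (it satisfies condition N): it has marker W.
By R14 (it has marker W): it is in category Q.
By R18 (it is in category Z, it is blocked): it is defended.
By R20 (it scores a point): it is royal.
By R23 (it is in category Q, it is classified as J): it controls the center.
By R29 (it is defended): it has attribute X.
By R2 (it controls the center, it is classified as J): it is pinned.
By R17 (it has attribute X, it satisfies condition N): it is tagged F.
By R11 (it is tagged F, it is immobilized): it is classified as V1.
By R15 (it is classified as V1, it is royal, it carries flag G1): it is tagged A.
By R13 (it is tagged A): it is classified as T.
By R10 (it is classified as T, it is classified as J): it is in category L1.
By R4 (it is in category L1): it satisfies condition N1.
By R22 (it satisfies condition N1, it is pinned): it can castle.
By R19 (it can castle): it meets criterion G.

Yes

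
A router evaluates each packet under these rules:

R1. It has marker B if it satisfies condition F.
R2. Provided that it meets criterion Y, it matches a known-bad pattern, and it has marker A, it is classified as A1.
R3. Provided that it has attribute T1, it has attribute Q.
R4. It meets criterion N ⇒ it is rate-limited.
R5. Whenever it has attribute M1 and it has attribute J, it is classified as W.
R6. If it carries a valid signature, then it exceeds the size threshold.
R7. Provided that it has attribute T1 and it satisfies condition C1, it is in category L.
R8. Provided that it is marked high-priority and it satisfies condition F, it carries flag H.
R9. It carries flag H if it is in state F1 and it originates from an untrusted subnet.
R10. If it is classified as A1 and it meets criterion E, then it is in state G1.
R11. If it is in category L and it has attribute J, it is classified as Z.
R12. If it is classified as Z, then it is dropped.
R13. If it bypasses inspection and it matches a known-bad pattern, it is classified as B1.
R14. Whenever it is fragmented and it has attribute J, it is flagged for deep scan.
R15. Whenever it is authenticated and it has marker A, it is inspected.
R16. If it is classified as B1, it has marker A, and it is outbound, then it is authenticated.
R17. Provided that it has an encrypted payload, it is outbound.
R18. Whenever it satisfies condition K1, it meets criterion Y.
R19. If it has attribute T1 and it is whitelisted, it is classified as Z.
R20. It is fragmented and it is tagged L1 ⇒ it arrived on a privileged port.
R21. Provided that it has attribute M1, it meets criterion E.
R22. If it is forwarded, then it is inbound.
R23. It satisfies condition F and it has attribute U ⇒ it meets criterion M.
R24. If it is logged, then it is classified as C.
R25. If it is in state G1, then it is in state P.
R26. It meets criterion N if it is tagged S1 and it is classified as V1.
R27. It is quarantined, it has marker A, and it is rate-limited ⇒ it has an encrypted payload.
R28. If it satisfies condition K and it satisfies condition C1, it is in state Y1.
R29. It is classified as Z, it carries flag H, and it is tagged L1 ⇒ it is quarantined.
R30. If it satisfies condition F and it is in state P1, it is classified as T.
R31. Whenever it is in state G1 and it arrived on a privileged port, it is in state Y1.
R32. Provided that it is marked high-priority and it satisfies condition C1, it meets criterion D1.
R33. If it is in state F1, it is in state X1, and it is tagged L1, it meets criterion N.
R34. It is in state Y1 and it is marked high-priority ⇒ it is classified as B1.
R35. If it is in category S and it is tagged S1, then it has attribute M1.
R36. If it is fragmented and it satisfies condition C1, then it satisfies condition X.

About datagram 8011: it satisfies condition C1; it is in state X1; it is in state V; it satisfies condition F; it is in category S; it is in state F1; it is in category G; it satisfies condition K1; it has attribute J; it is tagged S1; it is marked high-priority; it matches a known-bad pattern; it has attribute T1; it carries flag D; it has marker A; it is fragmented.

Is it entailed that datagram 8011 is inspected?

Forward chaining from the given facts derives: has marker B, has attribute Q, is in category L, carries flag H, is classified as Z, is dropped, is flagged for deep scan, meets criterion Y, meets criterion D1, has attribute M1, satisfies condition X, is classified as A1, is classified as W, meets criterion E, is in state G1, is in state P.
The only rule concluding "it is inspected" is R15, which needs "it is authenticated"; that is never established.

No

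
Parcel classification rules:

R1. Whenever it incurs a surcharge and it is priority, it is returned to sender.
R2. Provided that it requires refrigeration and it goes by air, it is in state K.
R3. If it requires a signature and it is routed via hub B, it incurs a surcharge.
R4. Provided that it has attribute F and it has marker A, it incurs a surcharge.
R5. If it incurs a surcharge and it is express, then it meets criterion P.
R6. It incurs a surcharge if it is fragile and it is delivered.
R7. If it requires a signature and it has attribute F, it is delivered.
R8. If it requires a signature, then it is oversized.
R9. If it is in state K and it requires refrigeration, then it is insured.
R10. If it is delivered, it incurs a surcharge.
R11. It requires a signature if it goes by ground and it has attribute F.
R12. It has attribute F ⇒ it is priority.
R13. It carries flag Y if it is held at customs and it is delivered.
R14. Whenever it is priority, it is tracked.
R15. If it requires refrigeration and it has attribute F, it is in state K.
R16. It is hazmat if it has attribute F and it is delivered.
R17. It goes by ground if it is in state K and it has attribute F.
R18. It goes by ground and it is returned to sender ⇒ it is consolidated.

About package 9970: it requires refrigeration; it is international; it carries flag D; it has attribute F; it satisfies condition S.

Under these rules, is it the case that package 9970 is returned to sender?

Yes

By R12 (it has attribute F): it is priority.
By R15 (it requires refrigeration, it has attribute F): it is in state K.
By R17 (it is in state K, it has attribute F): it goes by ground.
By R11 (it goes by ground, it has attribute F): it requires a signature.
By R7 (it requires a signature, it has attribute F): it is delivered.
By R10 (it is delivered): it incurs a surcharge.
By R1 (it incurs a surcharge, it is priority): it is returned to sender.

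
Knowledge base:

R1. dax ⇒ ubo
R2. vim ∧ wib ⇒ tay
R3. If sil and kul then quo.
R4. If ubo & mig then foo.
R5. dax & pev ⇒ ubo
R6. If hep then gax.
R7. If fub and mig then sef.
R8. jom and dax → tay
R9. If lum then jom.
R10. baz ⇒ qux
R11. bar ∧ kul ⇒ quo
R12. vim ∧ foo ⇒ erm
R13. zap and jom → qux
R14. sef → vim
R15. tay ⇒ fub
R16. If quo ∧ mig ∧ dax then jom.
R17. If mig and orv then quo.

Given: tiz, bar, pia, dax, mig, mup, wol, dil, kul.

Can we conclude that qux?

Forward chaining from the given facts derives: ubo, foo, quo, jom, tay, fub, sef, vim, erm.
Rules concluding qux: R10 needs baz; R13 needs zap — none of these are established.

No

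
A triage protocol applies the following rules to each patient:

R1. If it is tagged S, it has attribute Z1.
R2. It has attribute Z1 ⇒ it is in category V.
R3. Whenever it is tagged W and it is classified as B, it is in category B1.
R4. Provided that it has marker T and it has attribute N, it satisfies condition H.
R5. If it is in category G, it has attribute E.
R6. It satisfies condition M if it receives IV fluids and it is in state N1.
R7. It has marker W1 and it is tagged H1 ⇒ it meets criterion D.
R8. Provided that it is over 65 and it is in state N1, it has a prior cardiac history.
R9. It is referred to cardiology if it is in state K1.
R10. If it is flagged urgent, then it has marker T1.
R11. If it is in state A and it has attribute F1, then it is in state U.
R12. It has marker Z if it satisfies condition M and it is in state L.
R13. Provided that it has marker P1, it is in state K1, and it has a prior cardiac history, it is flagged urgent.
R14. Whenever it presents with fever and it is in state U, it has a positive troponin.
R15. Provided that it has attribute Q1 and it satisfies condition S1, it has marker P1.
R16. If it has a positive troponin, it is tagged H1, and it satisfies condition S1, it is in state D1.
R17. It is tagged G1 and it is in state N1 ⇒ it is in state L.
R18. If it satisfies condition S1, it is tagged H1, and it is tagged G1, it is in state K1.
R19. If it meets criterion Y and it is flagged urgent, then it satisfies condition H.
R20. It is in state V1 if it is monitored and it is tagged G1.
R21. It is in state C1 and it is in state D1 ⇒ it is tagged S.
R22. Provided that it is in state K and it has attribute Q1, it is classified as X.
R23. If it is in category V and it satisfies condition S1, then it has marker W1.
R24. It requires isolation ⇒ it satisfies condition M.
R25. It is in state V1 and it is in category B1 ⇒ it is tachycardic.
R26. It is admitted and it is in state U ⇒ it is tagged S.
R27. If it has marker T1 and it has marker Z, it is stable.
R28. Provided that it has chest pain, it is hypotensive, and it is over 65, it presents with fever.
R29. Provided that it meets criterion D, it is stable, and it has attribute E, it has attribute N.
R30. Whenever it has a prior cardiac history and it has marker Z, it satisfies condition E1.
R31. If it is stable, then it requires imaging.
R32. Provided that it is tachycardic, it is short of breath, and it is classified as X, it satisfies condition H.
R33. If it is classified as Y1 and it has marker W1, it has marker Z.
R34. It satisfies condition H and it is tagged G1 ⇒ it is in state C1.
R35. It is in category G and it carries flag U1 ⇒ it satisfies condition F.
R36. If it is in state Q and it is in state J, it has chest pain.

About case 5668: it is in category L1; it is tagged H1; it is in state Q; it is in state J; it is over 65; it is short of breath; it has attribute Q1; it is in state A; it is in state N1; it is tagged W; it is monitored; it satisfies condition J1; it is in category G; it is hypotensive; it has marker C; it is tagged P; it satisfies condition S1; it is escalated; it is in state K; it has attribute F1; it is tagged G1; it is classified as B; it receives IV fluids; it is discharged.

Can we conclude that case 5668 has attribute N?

Yes

By R3 (it is tagged W, it is classified as B): it is in category B1.
By R5 (it is in category G): it has attribute E.
By R6 (it receives IV fluids, it is in state N1): it satisfies condition M.
By R8 (it is over 65, it is in state N1): it has a prior cardiac history.
By R11 (it is in state A, it has attribute F1): it is in state U.
By R15 (it has attribute Q1, it satisfies condition S1): it has marker P1.
By R17 (it is tagged G1, it is in state N1): it is in state L.
By R18 (it satisfies condition S1, it is tagged H1, it is tagged G1): it is in state K1.
By R20 (it is monitored, it is tagged G1): it is in state V1.
By R22 (it is in state K, it has attribute Q1): it is classified as X.
By R25 (it is in state V1, it is in category B1): it is tachycardic.
By R32 (it is tachycardic, it is short of breath, it is classified as X): it satisfies condition H.
By R34 (it satisfies condition H, it is tagged G1): it is in state C1.
By R36 (it is in state Q, it is in state J): it has chest pain.
By R12 (it satisfies condition M, it is in state L): it has marker Z.
By R13 (it has marker P1, it is in state K1, it has a prior cardiac history): it is flagged urgent.
By R28 (it has chest pain, it is hypotensive, it is over 65): it presents with fever.
By R10 (it is flagged urgent): it has marker T1.
By R14 (it presents with fever, it is in state U): it has a positive troponin.
By R16 (it has a positive troponin, it is tagged H1, it satisfies condition S1): it is in state D1.
By R21 (it is in state C1, it is in state D1): it is tagged S.
By R27 (it has marker T1, it has marker Z): it is stable.
By R1 (it is tagged S): it has attribute Z1.
By R2 (it has attribute Z1): it is in category V.
By R23 (it is in category V, it satisfies condition S1): it has marker W1.
By R7 (it has marker W1, it is tagged H1): it meets criterion D.
By R29 (it meets criterion D, it is stable, it has attribute E): it has attribute N.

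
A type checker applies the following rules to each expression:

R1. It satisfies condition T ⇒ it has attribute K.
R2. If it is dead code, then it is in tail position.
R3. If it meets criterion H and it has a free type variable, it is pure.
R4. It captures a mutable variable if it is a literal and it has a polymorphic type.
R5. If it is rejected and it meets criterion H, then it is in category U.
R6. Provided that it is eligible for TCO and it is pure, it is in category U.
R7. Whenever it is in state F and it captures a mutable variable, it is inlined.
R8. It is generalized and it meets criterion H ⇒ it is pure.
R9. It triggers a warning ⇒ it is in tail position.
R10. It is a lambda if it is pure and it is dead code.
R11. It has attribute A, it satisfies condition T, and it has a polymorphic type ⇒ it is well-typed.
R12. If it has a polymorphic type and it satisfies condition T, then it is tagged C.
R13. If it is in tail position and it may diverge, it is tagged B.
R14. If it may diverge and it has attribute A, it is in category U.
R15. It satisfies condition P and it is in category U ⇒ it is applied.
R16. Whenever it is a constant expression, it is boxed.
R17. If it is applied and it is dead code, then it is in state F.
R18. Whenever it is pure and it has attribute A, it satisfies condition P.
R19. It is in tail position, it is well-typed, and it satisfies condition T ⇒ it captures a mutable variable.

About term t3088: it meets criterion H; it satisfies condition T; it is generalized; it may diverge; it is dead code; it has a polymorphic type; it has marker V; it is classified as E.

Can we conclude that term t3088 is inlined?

No

Forward chaining from the given facts derives: has attribute K, is in tail position, is pure, is a lambda, is tagged C, is tagged B.
The only rule concluding "it is inlined" is R7, which needs "it is in state F"; that is never established.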